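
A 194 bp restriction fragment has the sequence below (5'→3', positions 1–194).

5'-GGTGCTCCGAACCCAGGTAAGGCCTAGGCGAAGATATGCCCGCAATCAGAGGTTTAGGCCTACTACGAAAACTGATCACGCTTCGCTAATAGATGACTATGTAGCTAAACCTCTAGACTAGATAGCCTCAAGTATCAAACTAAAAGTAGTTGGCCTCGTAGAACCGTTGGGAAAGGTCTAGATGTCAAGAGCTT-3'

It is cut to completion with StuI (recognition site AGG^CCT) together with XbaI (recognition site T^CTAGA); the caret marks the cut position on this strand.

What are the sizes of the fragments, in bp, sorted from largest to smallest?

StuI sites (AGGCCT) start at positions 20, 56.
StuI cuts after base 3 of each site, so after positions 22, 58.
XbaI sites (TCTAGA) start at positions 112, 177.
XbaI cuts after the first base of each site, so after positions 112, 177.
Combined cut positions: 22, 58, 112, 177.
Linear molecule, 4 cuts → 5 fragments:
  1–22 → 22 bp
  23–58 → 36 bp
  59–112 → 54 bp
  113–177 → 65 bp
  178–194 → 17 bp
Sorted largest to smallest: 65, 54, 36, 22, 17 bp.

65, 54, 36, 22, 17 bp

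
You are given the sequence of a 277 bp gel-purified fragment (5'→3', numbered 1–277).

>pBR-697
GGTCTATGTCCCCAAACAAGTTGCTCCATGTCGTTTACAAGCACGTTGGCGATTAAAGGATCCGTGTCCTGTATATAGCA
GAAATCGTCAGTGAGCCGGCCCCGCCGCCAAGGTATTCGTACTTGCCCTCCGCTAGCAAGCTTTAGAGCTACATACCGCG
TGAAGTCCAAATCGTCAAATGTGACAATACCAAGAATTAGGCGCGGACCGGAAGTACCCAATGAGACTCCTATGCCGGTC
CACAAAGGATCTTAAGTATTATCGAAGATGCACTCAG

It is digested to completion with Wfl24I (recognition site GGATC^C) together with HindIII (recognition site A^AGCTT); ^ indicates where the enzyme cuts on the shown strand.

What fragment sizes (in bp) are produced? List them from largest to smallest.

139, 76, 62 bp

The Wfl24I site (GGATCC) starts at position 58.
Wfl24I cuts after base 5 of each site (before the last base), so after position 62.
The HindIII site (AAGCTT) starts at position 138.
HindIII cuts after the first base of each site, so after position 138.
Combined cut positions: 62, 138.
Linear molecule, 2 cuts → 3 fragments:
  1–62 → 62 bp
  63–138 → 76 bp
  139–277 → 139 bp
Sorted largest to smallest: 139, 76, 62 bp.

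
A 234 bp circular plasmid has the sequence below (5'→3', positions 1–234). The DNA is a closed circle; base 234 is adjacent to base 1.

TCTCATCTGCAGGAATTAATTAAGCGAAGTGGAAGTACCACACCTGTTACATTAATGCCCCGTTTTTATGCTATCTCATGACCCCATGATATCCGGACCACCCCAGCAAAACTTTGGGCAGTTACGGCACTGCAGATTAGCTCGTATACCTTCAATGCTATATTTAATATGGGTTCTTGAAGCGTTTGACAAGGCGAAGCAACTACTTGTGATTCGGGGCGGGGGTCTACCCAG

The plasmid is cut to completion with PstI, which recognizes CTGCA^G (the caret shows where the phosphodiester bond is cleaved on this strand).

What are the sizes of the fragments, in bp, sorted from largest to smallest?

PstI sites (CTGCAG) start at positions 7, 130.
PstI cuts after base 5 of each site (before the last base), so after positions 11, 134.
Circular molecule, 2 cuts → 2 fragments:
  12–134 → 123 bp
  135–234 then 1–11 → 100 + 11 = 111 bp
Sorted largest to smallest: 123, 111 bp.

123, 111 bp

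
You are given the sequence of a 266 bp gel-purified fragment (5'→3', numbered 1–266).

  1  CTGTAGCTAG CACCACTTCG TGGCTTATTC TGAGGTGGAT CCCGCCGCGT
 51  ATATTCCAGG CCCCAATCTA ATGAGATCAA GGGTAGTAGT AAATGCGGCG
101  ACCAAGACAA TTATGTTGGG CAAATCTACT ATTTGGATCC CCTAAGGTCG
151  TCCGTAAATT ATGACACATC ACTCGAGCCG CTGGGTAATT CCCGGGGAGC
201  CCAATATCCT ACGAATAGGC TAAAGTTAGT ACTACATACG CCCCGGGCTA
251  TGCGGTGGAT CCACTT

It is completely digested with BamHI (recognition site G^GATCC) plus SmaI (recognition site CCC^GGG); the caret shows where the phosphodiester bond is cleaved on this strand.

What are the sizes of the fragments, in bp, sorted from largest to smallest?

98, 58, 51, 37, 13, 9 bp

BamHI sites (GGATCC) start at positions 37, 135, 257.
BamHI cuts after the first base of each site, so after positions 37, 135, 257.
SmaI sites (CCCGGG) start at positions 191, 242.
SmaI cuts after base 3 of each site, so after positions 193, 244.
Combined cut positions: 37, 135, 193, 244, 257.
Linear molecule, 5 cuts → 6 fragments:
  1–37 → 37 bp
  38–135 → 98 bp
  136–193 → 58 bp
  194–244 → 51 bp
  245–257 → 13 bp
  258–266 → 9 bp
Sorted largest to smallest: 98, 58, 51, 37, 13, 9 bp.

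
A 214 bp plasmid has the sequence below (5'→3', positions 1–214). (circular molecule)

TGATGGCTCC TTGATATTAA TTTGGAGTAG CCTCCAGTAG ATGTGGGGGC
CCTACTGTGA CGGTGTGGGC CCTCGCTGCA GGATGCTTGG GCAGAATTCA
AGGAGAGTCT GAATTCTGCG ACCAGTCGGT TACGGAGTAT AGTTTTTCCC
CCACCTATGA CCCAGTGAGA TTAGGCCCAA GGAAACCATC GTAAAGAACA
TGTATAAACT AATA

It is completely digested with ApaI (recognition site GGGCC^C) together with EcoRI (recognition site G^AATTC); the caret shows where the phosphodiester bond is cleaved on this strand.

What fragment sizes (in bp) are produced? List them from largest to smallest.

ApaI sites (GGGCCC) start at positions 47, 67.
ApaI cuts after base 5 of each site (before the last base), so after positions 51, 71.
EcoRI sites (GAATTC) start at positions 94, 111.
EcoRI cuts after the first base of each site, so after positions 94, 111.
Combined cut positions: 51, 71, 94, 111.
Circular molecule, 4 cuts → 4 fragments:
  52–71 → 20 bp
  72–94 → 23 bp
  95–111 → 17 bp
  112–214 then 1–51 → 103 + 51 = 154 bp
Sorted largest to smallest: 154, 23, 20, 17 bp.

154, 23, 20, 17 bp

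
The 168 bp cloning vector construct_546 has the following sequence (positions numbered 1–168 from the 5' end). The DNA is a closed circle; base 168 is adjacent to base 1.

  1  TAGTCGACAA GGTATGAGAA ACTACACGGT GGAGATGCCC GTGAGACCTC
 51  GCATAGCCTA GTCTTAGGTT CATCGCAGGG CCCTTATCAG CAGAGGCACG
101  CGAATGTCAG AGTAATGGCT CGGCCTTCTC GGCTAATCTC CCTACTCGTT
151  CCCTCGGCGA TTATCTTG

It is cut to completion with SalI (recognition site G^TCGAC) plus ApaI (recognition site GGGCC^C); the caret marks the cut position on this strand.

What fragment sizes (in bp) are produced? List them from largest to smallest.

The SalI site (GTCGAC) starts at position 3.
SalI cuts after the first base of each site, so after position 3.
The ApaI site (GGGCCC) starts at position 78.
ApaI cuts after base 5 of each site (before the last base), so after position 82.
Combined cut positions: 3, 82.
Circular molecule, 2 cuts → 2 fragments:
  4–82 → 79 bp
  83–168 then 1–3 → 86 + 3 = 89 bp
Sorted largest to smallest: 89, 79 bp.

89, 79 bp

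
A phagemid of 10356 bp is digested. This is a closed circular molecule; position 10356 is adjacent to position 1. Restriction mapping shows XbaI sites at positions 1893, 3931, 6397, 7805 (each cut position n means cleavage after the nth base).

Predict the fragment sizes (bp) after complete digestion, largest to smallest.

Circular molecule, 4 cuts → 4 fragments:
  3931 − 1893 = 2038 bp
  6397 − 3931 = 2466 bp
  7805 − 6397 = 1408 bp
  wrap: 10356 − 7805 + 1893 = 4444 bp
Sorted largest to smallest: 4444, 2466, 2038, 1408 bp.

4444, 2466, 2038, 1408 bp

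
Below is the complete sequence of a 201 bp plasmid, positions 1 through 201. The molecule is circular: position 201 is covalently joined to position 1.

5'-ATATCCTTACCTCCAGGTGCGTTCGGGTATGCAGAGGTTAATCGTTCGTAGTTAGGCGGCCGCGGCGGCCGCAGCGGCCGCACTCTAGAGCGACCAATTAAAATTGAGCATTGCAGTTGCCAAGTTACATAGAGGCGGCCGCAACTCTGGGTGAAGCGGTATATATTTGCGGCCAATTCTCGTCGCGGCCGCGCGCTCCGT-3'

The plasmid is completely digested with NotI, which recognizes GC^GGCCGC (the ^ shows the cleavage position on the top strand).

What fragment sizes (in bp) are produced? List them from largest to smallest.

NotI sites (GCGGCCGC) start at positions 56, 65, 74, 135, 185.
NotI cuts after base 2 of each site, so after positions 57, 66, 75, 136, 186.
Circular molecule, 5 cuts → 5 fragments:
  58–66 → 9 bp
  67–75 → 9 bp
  76–136 → 61 bp
  137–186 → 50 bp
  187–201 then 1–57 → 15 + 57 = 72 bp
Sorted largest to smallest: 72, 61, 50, 9, 9 bp.

72, 61, 50, 9, 9 bp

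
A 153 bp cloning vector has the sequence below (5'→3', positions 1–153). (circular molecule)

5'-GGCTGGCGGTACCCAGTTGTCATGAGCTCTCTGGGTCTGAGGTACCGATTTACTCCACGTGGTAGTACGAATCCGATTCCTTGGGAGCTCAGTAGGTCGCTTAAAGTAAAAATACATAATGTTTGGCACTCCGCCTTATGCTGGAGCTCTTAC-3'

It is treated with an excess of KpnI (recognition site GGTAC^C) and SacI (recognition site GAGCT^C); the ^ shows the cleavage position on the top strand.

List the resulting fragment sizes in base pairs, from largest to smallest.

KpnI sites (GGTACC) start at positions 8, 41.
KpnI cuts after base 5 of each site (before the last base), so after positions 12, 45.
SacI sites (GAGCTC) start at positions 24, 85, 144.
SacI cuts after base 5 of each site (before the last base), so after positions 28, 89, 148.
Combined cut positions: 12, 28, 45, 89, 148.
Circular molecule, 5 cuts → 5 fragments:
  13–28 → 16 bp
  29–45 → 17 bp
  46–89 → 44 bp
  90–148 → 59 bp
  149–153 then 1–12 → 5 + 12 = 17 bp
Sorted largest to smallest: 59, 44, 17, 17, 16 bp.

59, 44, 17, 17, 16 bp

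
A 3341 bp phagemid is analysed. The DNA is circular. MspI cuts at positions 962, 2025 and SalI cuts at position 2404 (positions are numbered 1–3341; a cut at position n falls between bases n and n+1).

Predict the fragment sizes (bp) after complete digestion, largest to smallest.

Combined cut positions (sorted): 962, 2025, 2404.
Circular molecule, 3 cuts → 3 fragments:
  2025 − 962 = 1063 bp
  2404 − 2025 = 379 bp
  wrap: 3341 − 2404 + 962 = 1899 bp
Sorted largest to smallest: 1899, 1063, 379 bp.

1899, 1063, 379 bp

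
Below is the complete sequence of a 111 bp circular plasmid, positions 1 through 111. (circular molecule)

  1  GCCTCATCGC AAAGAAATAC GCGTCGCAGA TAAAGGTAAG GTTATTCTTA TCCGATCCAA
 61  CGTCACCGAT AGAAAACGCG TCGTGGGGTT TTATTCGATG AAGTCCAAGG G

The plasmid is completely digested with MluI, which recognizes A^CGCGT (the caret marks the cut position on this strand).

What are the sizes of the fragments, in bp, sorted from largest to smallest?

57, 54 bp

MluI sites (ACGCGT) start at positions 19, 76.
MluI cuts after the first base of each site, so after positions 19, 76.
Circular molecule, 2 cuts → 2 fragments:
  20–76 → 57 bp
  77–111 then 1–19 → 35 + 19 = 54 bp
Sorted largest to smallest: 57, 54 bp.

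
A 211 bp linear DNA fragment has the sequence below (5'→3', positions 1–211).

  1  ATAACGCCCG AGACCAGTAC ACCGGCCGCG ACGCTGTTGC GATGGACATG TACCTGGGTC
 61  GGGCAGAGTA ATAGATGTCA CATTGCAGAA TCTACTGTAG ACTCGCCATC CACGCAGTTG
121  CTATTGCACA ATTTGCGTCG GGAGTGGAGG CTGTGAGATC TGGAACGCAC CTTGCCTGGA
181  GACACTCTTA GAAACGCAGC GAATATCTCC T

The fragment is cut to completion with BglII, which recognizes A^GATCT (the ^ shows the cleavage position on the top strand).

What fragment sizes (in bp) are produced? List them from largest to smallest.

156, 55 bp

The BglII site (AGATCT) starts at position 156.
BglII cuts after the first base of each site, so after position 156.
Linear molecule, 1 cut → 2 fragments:
  1–156 → 156 bp
  157–211 → 55 bp
Sorted largest to smallest: 156, 55 bp.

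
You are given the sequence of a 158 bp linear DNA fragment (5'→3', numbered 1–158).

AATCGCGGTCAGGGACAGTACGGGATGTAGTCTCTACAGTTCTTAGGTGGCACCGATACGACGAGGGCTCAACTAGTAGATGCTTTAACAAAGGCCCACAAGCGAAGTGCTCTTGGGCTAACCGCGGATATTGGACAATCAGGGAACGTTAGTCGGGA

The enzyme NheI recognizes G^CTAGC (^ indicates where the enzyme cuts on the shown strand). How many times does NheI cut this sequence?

No occurrence of GCTAGC is present in the sequence.
NheI does not cut: 0 sites.

0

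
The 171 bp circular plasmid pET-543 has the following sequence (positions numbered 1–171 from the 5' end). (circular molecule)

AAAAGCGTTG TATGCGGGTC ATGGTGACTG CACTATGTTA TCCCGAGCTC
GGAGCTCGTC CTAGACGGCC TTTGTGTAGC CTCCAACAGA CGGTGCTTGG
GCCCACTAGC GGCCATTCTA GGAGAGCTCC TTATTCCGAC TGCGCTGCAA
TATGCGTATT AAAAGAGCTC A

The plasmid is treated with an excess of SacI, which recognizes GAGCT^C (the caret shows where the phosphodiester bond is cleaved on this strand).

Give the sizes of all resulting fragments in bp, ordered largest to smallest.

72, 51, 41, 7 bp

SacI sites (GAGCTC) start at positions 45, 52, 124, 165.
SacI cuts after base 5 of each site (before the last base), so after positions 49, 56, 128, 169.
Circular molecule, 4 cuts → 4 fragments:
  50–56 → 7 bp
  57–128 → 72 bp
  129–169 → 41 bp
  170–171 then 1–49 → 2 + 49 = 51 bp
Sorted largest to smallest: 72, 51, 41, 7 bp.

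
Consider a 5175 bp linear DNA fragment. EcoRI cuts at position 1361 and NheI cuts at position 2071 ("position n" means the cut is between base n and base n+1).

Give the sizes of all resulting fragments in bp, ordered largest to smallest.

3104, 1361, 710 bp

Combined cut positions (sorted): 1361, 2071.
Linear molecule, 2 cuts → 3 fragments:
  1361 − 0 = 1361 bp
  2071 − 1361 = 710 bp
  5175 − 2071 = 3104 bp
Sorted largest to smallest: 3104, 1361, 710 bp.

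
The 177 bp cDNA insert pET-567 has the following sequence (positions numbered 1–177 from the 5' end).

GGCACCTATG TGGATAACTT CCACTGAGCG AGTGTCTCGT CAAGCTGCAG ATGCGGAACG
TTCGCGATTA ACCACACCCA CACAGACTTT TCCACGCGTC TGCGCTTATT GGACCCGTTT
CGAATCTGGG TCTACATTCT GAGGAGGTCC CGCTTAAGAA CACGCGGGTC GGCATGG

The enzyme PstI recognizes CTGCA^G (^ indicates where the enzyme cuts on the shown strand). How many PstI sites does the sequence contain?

1

CTGCAG occurs starting at position 45.
PstI cuts at 1 site.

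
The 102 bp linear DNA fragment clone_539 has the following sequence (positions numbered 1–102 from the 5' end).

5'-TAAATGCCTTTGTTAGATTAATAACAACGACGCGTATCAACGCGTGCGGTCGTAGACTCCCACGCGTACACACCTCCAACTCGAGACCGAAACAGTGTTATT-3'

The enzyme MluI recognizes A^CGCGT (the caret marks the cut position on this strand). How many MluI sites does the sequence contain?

3

ACGCGT occurs starting at positions 30, 40, 62.
MluI cuts at 3 sites.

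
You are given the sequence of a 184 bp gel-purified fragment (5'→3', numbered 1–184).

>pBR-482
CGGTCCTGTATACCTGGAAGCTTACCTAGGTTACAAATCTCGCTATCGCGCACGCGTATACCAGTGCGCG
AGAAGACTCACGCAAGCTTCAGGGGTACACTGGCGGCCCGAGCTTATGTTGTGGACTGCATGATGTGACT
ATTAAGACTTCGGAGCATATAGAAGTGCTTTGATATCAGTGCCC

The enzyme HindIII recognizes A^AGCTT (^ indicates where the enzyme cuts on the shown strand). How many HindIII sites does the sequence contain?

2

AAGCTT occurs starting at positions 18, 84.
HindIII cuts at 2 sites.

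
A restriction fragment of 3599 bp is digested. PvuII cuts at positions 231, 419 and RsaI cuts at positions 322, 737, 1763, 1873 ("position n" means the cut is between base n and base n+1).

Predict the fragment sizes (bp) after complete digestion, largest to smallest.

Combined cut positions (sorted): 231, 322, 419, 737, 1763, 1873.
Linear molecule, 6 cuts → 7 fragments:
  231 − 0 = 231 bp
  322 − 231 = 91 bp
  419 − 322 = 97 bp
  737 − 419 = 318 bp
  1763 − 737 = 1026 bp
  1873 − 1763 = 110 bp
  3599 − 1873 = 1726 bp
Sorted largest to smallest: 1726, 1026, 318, 231, 110, 97, 91 bp.

1726, 1026, 318, 231, 110, 97, 91 bp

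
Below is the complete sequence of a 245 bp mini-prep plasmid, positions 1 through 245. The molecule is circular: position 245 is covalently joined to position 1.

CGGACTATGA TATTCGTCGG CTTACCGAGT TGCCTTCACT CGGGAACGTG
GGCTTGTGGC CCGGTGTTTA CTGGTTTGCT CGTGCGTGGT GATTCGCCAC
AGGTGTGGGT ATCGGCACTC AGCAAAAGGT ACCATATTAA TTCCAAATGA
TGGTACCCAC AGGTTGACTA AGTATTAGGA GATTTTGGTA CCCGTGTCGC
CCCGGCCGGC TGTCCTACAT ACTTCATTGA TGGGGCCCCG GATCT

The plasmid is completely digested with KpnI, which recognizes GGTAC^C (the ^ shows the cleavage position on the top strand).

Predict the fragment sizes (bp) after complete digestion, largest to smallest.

186, 35, 24 bp

KpnI sites (GGTACC) start at positions 128, 152, 187.
KpnI cuts after base 5 of each site (before the last base), so after positions 132, 156, 191.
Circular molecule, 3 cuts → 3 fragments:
  133–156 → 24 bp
  157–191 → 35 bp
  192–245 then 1–132 → 54 + 132 = 186 bp
Sorted largest to smallest: 186, 35, 24 bp.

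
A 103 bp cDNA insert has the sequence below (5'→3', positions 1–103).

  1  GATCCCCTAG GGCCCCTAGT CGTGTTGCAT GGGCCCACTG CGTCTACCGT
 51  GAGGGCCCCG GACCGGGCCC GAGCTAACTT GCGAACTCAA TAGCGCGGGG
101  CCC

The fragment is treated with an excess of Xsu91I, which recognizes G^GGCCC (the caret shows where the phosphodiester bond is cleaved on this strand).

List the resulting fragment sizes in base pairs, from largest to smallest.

33, 22, 21, 12, 10, 5 bp

Xsu91I sites (GGGCCC) start at positions 10, 31, 53, 65, 98.
Xsu91I cuts after the first base of each site, so after positions 10, 31, 53, 65, 98.
Linear molecule, 5 cuts → 6 fragments:
  1–10 → 10 bp
  11–31 → 21 bp
  32–53 → 22 bp
  54–65 → 12 bp
  66–98 → 33 bp
  99–103 → 5 bp
Sorted largest to smallest: 33, 22, 21, 12, 10, 5 bp.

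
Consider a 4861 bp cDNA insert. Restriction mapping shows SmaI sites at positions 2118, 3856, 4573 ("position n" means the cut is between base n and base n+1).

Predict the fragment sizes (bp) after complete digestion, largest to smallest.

2118, 1738, 717, 288 bp

Linear molecule, 3 cuts → 4 fragments:
  2118 − 0 = 2118 bp
  3856 − 2118 = 1738 bp
  4573 − 3856 = 717 bp
  4861 − 4573 = 288 bp
Sorted largest to smallest: 2118, 1738, 717, 288 bp.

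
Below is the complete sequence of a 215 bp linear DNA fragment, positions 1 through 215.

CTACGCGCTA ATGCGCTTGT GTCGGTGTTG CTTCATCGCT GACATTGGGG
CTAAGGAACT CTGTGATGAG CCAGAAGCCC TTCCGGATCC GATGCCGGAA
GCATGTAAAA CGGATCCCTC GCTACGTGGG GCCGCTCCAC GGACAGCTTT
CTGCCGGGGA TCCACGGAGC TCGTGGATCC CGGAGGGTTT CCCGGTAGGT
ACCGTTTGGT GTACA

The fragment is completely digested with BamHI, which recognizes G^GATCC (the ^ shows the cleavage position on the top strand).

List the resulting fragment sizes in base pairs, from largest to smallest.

BamHI sites (GGATCC) start at positions 85, 112, 158, 175.
BamHI cuts after the first base of each site, so after positions 85, 112, 158, 175.
Linear molecule, 4 cuts → 5 fragments:
  1–85 → 85 bp
  86–112 → 27 bp
  113–158 → 46 bp
  159–175 → 17 bp
  176–215 → 40 bp
Sorted largest to smallest: 85, 46, 40, 27, 17 bp.

85, 46, 40, 27, 17 bp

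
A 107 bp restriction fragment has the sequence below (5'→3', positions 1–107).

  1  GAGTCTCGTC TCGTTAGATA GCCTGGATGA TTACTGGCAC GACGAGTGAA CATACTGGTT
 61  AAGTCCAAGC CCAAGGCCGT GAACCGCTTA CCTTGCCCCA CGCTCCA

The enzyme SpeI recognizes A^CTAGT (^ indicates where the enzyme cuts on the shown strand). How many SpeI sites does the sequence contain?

No occurrence of ACTAGT is present in the sequence.
SpeI does not cut: 0 sites.

0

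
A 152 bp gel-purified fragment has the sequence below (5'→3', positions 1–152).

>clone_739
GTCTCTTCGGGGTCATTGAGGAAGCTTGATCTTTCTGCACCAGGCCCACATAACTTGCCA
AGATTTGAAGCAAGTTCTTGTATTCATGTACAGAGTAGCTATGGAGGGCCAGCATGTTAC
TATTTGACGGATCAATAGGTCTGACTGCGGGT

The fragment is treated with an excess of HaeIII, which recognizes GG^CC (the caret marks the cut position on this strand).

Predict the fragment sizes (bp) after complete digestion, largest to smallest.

64, 44, 44 bp

HaeIII sites (GGCC) start at positions 43, 107.
HaeIII cuts after base 2 of each site, so after positions 44, 108.
Linear molecule, 2 cuts → 3 fragments:
  1–44 → 44 bp
  45–108 → 64 bp
  109–152 → 44 bp
Sorted largest to smallest: 64, 44, 44 bp.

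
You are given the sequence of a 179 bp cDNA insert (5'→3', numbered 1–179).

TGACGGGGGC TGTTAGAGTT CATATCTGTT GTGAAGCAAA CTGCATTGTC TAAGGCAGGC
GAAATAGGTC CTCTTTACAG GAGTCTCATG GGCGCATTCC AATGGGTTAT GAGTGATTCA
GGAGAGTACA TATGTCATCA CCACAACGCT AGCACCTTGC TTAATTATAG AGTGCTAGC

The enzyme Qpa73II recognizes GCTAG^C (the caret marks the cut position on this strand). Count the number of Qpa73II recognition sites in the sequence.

GCTAGC occurs starting at positions 148, 174.
Qpa73II cuts at 2 sites.

2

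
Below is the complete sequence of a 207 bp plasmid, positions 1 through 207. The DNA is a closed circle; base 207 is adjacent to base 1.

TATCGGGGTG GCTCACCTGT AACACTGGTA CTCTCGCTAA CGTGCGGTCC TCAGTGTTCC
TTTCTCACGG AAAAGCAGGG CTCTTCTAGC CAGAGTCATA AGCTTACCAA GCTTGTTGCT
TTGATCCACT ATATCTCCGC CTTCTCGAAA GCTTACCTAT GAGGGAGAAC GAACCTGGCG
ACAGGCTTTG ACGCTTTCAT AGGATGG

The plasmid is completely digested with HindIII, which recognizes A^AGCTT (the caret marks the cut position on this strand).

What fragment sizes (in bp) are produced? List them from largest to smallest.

158, 40, 9 bp

HindIII sites (AAGCTT) start at positions 100, 109, 149.
HindIII cuts after the first base of each site, so after positions 100, 109, 149.
Circular molecule, 3 cuts → 3 fragments:
  101–109 → 9 bp
  110–149 → 40 bp
  150–207 then 1–100 → 58 + 100 = 158 bp
Sorted largest to smallest: 158, 40, 9 bp.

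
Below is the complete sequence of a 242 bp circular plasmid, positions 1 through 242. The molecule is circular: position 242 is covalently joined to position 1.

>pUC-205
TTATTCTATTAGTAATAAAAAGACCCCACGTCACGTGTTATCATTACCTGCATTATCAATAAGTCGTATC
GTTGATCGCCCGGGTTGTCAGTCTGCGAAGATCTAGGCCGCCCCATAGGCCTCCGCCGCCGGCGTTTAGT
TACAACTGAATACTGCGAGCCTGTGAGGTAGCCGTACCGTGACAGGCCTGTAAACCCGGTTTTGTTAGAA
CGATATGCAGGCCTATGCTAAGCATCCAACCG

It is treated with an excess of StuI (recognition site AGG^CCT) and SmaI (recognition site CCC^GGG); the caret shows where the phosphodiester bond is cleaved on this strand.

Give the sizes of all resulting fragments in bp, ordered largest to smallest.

StuI sites (AGGCCT) start at positions 117, 184, 219.
StuI cuts after base 3 of each site, so after positions 119, 186, 221.
The SmaI site (CCCGGG) starts at position 79.
SmaI cuts after base 3 of each site, so after position 81.
Combined cut positions: 81, 119, 186, 221.
Circular molecule, 4 cuts → 4 fragments:
  82–119 → 38 bp
  120–186 → 67 bp
  187–221 → 35 bp
  222–242 then 1–81 → 21 + 81 = 102 bp
Sorted largest to smallest: 102, 67, 38, 35 bp.

102, 67, 38, 35 bp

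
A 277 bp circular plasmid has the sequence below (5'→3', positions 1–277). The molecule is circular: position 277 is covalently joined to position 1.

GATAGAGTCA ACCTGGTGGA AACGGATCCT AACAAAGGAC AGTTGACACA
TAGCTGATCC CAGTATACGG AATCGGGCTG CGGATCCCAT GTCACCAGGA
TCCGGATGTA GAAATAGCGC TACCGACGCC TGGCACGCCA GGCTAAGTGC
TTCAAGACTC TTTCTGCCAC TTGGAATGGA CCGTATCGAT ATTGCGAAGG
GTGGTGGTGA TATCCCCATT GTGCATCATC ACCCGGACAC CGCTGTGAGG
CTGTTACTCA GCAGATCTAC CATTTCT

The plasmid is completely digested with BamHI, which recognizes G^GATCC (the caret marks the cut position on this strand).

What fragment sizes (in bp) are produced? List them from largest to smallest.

203, 58, 16 bp

BamHI sites (GGATCC) start at positions 24, 82, 98.
BamHI cuts after the first base of each site, so after positions 24, 82, 98.
Circular molecule, 3 cuts → 3 fragments:
  25–82 → 58 bp
  83–98 → 16 bp
  99–277 then 1–24 → 179 + 24 = 203 bp
Sorted largest to smallest: 203, 58, 16 bp.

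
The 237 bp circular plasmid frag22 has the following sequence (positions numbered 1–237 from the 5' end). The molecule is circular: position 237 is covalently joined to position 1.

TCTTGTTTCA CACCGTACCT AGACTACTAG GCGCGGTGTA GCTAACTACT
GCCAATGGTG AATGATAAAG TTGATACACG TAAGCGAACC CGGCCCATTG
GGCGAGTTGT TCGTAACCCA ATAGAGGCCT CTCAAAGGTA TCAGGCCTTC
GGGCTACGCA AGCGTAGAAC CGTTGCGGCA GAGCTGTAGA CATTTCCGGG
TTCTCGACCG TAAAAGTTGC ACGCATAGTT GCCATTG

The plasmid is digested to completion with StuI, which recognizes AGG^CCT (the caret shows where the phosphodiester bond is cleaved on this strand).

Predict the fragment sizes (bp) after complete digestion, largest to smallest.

StuI sites (AGGCCT) start at positions 125, 143.
StuI cuts after base 3 of each site, so after positions 127, 145.
Circular molecule, 2 cuts → 2 fragments:
  128–145 → 18 bp
  146–237 then 1–127 → 92 + 127 = 219 bp
Sorted largest to smallest: 219, 18 bp.

219, 18 bp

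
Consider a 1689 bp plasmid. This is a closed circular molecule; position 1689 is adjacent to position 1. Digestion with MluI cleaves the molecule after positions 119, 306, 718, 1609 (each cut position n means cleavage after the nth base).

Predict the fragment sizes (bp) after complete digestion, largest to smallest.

891, 412, 199, 187 bp

Circular molecule, 4 cuts → 4 fragments:
  306 − 119 = 187 bp
  718 − 306 = 412 bp
  1609 − 718 = 891 bp
  wrap: 1689 − 1609 + 119 = 199 bp
Sorted largest to smallest: 891, 412, 199, 187 bp.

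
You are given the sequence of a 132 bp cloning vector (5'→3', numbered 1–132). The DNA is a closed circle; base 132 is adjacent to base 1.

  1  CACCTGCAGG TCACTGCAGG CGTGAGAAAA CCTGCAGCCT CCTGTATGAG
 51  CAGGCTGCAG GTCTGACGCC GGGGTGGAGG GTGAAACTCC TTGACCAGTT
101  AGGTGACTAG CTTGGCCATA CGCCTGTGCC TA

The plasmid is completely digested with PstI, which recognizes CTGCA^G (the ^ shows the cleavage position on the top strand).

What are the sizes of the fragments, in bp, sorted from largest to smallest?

81, 23, 18, 10 bp

PstI sites (CTGCAG) start at positions 4, 14, 32, 55.
PstI cuts after base 5 of each site (before the last base), so after positions 8, 18, 36, 59.
Circular molecule, 4 cuts → 4 fragments:
  9–18 → 10 bp
  19–36 → 18 bp
  37–59 → 23 bp
  60–132 then 1–8 → 73 + 8 = 81 bp
Sorted largest to smallest: 81, 23, 18, 10 bp.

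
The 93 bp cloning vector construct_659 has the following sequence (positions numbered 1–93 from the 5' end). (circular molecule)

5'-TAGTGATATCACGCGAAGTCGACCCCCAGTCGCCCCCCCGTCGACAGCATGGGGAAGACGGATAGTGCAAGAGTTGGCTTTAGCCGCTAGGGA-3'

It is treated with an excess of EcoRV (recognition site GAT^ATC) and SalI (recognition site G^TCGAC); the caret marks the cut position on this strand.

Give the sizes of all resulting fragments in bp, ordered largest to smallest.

The EcoRV site (GATATC) starts at position 5.
EcoRV cuts after base 3 of each site, so after position 7.
SalI sites (GTCGAC) start at positions 18, 40.
SalI cuts after the first base of each site, so after positions 18, 40.
Combined cut positions: 7, 18, 40.
Circular molecule, 3 cuts → 3 fragments:
  8–18 → 11 bp
  19–40 → 22 bp
  41–93 then 1–7 → 53 + 7 = 60 bp
Sorted largest to smallest: 60, 22, 11 bp.

60, 22, 11 bp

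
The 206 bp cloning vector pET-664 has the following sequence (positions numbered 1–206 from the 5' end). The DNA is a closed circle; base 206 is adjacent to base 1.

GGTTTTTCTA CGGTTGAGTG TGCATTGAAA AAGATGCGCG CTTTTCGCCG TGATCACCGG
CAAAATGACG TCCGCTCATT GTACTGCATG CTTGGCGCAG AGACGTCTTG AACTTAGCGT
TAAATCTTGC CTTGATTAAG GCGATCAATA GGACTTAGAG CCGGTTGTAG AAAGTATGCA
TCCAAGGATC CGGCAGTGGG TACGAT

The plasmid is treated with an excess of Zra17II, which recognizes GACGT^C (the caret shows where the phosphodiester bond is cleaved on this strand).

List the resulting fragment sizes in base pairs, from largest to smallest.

Zra17II sites (GACGTC) start at positions 67, 102.
Zra17II cuts after base 5 of each site (before the last base), so after positions 71, 106.
Circular molecule, 2 cuts → 2 fragments:
  72–106 → 35 bp
  107–206 then 1–71 → 100 + 71 = 171 bp
Sorted largest to smallest: 171, 35 bp.

171, 35 bp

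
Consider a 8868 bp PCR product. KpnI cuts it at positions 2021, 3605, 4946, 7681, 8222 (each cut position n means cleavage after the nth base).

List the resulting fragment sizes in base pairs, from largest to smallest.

Linear molecule, 5 cuts → 6 fragments:
  2021 − 0 = 2021 bp
  3605 − 2021 = 1584 bp
  4946 − 3605 = 1341 bp
  7681 − 4946 = 2735 bp
  8222 − 7681 = 541 bp
  8868 − 8222 = 646 bp
Sorted largest to smallest: 2735, 2021, 1584, 1341, 646, 541 bp.

2735, 2021, 1584, 1341, 646, 541 bp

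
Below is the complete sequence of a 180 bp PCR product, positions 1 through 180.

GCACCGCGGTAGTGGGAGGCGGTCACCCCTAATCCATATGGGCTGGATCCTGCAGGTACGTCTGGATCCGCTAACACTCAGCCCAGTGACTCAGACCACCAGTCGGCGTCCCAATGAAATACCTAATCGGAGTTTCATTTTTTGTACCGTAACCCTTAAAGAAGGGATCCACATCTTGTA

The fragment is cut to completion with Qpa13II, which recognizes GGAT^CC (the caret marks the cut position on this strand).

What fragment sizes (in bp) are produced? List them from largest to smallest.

Qpa13II sites (GGATCC) start at positions 45, 64, 165.
Qpa13II cuts after base 4 of each site, so after positions 48, 67, 168.
Linear molecule, 3 cuts → 4 fragments:
  1–48 → 48 bp
  49–67 → 19 bp
  68–168 → 101 bp
  169–180 → 12 bp
Sorted largest to smallest: 101, 48, 19, 12 bp.

101, 48, 19, 12 bp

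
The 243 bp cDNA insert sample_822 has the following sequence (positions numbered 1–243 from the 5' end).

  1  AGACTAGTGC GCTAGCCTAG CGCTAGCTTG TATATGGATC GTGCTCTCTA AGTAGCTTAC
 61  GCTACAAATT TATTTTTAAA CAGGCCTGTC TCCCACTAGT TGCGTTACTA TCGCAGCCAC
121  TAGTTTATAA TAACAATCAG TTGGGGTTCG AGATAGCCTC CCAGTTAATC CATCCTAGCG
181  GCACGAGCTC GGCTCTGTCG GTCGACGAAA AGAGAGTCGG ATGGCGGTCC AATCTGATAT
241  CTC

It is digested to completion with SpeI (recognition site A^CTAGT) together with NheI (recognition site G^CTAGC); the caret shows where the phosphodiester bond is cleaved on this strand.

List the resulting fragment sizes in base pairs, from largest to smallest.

SpeI sites (ACTAGT) start at positions 3, 95, 119.
SpeI cuts after the first base of each site, so after positions 3, 95, 119.
NheI sites (GCTAGC) start at positions 11, 22.
NheI cuts after the first base of each site, so after positions 11, 22.
Combined cut positions: 3, 11, 22, 95, 119.
Linear molecule, 5 cuts → 6 fragments:
  1–3 → 3 bp
  4–11 → 8 bp
  12–22 → 11 bp
  23–95 → 73 bp
  96–119 → 24 bp
  120–243 → 124 bp
Sorted largest to smallest: 124, 73, 24, 11, 8, 3 bp.

124, 73, 24, 11, 8, 3 bp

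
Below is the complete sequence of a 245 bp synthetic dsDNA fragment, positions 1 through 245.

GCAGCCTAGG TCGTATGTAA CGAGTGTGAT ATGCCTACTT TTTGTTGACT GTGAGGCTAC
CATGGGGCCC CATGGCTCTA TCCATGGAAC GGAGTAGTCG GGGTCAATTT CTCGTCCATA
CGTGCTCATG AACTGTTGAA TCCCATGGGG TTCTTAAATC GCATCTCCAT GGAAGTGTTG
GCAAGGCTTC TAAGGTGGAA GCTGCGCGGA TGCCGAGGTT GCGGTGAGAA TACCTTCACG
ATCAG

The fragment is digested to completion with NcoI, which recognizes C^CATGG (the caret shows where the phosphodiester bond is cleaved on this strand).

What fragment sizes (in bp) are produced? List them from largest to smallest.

NcoI sites (CCATGG) start at positions 60, 70, 82, 143, 167.
NcoI cuts after the first base of each site, so after positions 60, 70, 82, 143, 167.
Linear molecule, 5 cuts → 6 fragments:
  1–60 → 60 bp
  61–70 → 10 bp
  71–82 → 12 bp
  83–143 → 61 bp
  144–167 → 24 bp
  168–245 → 78 bp
Sorted largest to smallest: 78, 61, 60, 24, 12, 10 bp.

78, 61, 60, 24, 12, 10 bp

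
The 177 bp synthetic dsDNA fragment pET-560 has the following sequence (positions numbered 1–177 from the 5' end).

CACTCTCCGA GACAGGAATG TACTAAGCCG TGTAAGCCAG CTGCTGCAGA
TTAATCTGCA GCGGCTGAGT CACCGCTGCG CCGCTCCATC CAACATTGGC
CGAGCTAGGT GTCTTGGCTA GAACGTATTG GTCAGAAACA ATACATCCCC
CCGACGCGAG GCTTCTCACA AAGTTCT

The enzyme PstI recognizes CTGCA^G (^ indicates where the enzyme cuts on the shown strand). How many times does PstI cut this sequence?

CTGCAG occurs starting at positions 44, 56.
PstI cuts at 2 sites.

2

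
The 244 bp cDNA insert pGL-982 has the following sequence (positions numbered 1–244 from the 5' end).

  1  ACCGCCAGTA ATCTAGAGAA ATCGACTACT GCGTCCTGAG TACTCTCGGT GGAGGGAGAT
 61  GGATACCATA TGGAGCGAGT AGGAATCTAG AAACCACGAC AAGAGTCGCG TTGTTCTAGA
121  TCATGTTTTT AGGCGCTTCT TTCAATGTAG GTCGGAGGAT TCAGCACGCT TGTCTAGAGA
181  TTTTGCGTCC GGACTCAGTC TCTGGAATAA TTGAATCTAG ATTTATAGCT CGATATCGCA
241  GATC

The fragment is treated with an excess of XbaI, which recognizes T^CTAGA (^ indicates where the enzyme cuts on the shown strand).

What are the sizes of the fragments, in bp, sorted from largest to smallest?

74, 58, 43, 29, 28, 12 bp

XbaI sites (TCTAGA) start at positions 12, 86, 115, 173, 216.
XbaI cuts after the first base of each site, so after positions 12, 86, 115, 173, 216.
Linear molecule, 5 cuts → 6 fragments:
  1–12 → 12 bp
  13–86 → 74 bp
  87–115 → 29 bp
  116–173 → 58 bp
  174–216 → 43 bp
  217–244 → 28 bp
Sorted largest to smallest: 74, 58, 43, 29, 28, 12 bp.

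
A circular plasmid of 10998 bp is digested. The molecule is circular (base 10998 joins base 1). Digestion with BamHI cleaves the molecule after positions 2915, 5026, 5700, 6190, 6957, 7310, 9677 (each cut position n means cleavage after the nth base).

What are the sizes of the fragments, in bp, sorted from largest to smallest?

4236, 2367, 2111, 767, 674, 490, 353 bp

Circular molecule, 7 cuts → 7 fragments:
  5026 − 2915 = 2111 bp
  5700 − 5026 = 674 bp
  6190 − 5700 = 490 bp
  6957 − 6190 = 767 bp
  7310 − 6957 = 353 bp
  9677 − 7310 = 2367 bp
  wrap: 10998 − 9677 + 2915 = 4236 bp
Sorted largest to smallest: 4236, 2367, 2111, 767, 674, 490, 353 bp.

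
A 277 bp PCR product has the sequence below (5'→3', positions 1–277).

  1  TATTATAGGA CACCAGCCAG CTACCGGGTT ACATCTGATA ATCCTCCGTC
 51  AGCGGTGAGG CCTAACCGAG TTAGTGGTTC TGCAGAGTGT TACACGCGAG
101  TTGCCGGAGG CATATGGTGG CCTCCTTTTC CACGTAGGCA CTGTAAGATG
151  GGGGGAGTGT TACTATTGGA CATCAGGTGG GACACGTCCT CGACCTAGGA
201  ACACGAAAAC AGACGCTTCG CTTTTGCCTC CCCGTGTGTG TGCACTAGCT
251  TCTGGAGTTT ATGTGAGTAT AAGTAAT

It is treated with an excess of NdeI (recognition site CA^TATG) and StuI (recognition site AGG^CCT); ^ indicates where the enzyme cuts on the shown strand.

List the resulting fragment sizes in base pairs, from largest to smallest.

165, 60, 52 bp

The NdeI site (CATATG) starts at position 111.
NdeI cuts after base 2 of each site, so after position 112.
The StuI site (AGGCCT) starts at position 58.
StuI cuts after base 3 of each site, so after position 60.
Combined cut positions: 60, 112.
Linear molecule, 2 cuts → 3 fragments:
  1–60 → 60 bp
  61–112 → 52 bp
  113–277 → 165 bp
Sorted largest to smallest: 165, 60, 52 bp.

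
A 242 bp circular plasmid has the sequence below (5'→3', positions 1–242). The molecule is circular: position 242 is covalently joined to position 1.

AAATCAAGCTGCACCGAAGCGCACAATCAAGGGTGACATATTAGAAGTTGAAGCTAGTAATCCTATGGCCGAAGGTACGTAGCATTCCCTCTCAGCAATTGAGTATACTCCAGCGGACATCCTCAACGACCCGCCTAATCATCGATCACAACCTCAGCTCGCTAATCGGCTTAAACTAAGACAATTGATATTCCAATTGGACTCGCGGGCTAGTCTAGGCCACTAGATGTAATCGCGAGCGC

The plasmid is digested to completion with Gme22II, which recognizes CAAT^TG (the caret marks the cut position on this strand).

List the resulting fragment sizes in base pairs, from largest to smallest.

144, 86, 12 bp

Gme22II sites (CAATTG) start at positions 96, 182, 194.
Gme22II cuts after base 4 of each site, so after positions 99, 185, 197.
Circular molecule, 3 cuts → 3 fragments:
  100–185 → 86 bp
  186–197 → 12 bp
  198–242 then 1–99 → 45 + 99 = 144 bp
Sorted largest to smallest: 144, 86, 12 bp.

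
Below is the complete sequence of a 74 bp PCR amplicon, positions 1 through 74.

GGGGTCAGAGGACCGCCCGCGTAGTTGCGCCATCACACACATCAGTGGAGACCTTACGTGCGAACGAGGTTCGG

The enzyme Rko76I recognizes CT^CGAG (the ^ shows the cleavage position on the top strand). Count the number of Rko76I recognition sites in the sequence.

No occurrence of CTCGAG is present in the sequence.
Rko76I does not cut: 0 sites.

0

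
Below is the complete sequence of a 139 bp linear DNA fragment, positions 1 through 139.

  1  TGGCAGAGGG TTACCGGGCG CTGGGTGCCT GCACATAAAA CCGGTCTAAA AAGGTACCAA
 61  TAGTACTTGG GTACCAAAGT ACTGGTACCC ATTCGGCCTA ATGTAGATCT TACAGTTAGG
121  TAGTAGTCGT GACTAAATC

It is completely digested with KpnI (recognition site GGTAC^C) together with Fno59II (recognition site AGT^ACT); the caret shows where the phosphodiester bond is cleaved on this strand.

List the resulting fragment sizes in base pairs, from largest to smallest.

57, 51, 10, 8, 7, 6 bp

KpnI sites (GGTACC) start at positions 53, 70, 84.
KpnI cuts after base 5 of each site (before the last base), so after positions 57, 74, 88.
Fno59II sites (AGTACT) start at positions 62, 78.
Fno59II cuts after base 3 of each site, so after positions 64, 80.
Combined cut positions: 57, 64, 74, 80, 88.
Linear molecule, 5 cuts → 6 fragments:
  1–57 → 57 bp
  58–64 → 7 bp
  65–74 → 10 bp
  75–80 → 6 bp
  81–88 → 8 bp
  89–139 → 51 bp
Sorted largest to smallest: 57, 51, 10, 8, 7, 6 bp.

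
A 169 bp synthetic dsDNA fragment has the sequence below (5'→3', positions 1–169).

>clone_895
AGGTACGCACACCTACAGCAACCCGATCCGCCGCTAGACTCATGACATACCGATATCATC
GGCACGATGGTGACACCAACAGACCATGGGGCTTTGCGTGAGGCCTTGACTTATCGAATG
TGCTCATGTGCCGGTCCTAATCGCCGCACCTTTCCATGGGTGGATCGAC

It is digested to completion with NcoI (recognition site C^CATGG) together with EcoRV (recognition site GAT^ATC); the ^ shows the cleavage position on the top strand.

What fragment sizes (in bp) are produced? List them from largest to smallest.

70, 54, 30, 15 bp

NcoI sites (CCATGG) start at positions 84, 154.
NcoI cuts after the first base of each site, so after positions 84, 154.
The EcoRV site (GATATC) starts at position 52.
EcoRV cuts after base 3 of each site, so after position 54.
Combined cut positions: 54, 84, 154.
Linear molecule, 3 cuts → 4 fragments:
  1–54 → 54 bp
  55–84 → 30 bp
  85–154 → 70 bp
  155–169 → 15 bp
Sorted largest to smallest: 70, 54, 30, 15 bp.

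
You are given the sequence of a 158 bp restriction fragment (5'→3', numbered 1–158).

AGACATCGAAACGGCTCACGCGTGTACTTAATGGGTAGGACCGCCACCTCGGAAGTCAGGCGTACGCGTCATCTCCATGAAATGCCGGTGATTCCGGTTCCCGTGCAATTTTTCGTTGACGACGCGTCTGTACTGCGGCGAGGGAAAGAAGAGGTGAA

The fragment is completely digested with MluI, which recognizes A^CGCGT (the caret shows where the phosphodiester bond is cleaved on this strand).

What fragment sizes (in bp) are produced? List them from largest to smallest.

MluI sites (ACGCGT) start at positions 18, 64, 122.
MluI cuts after the first base of each site, so after positions 18, 64, 122.
Linear molecule, 3 cuts → 4 fragments:
  1–18 → 18 bp
  19–64 → 46 bp
  65–122 → 58 bp
  123–158 → 36 bp
Sorted largest to smallest: 58, 46, 36, 18 bp.

58, 46, 36, 18 bp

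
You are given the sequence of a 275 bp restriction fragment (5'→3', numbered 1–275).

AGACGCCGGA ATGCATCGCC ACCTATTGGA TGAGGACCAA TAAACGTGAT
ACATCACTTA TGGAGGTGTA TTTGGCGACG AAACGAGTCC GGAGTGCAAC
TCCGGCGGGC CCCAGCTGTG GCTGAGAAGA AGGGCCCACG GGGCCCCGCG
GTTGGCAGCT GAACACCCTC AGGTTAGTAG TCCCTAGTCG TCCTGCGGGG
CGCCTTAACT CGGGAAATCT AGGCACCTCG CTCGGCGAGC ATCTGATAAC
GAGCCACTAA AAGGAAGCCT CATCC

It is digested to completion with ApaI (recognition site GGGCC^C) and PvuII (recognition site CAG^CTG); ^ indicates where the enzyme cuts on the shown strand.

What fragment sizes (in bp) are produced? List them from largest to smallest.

117, 111, 21, 13, 9, 4 bp

ApaI sites (GGGCCC) start at positions 107, 132, 141.
ApaI cuts after base 5 of each site (before the last base), so after positions 111, 136, 145.
PvuII sites (CAGCTG) start at positions 113, 156.
PvuII cuts after base 3 of each site, so after positions 115, 158.
Combined cut positions: 111, 115, 136, 145, 158.
Linear molecule, 5 cuts → 6 fragments:
  1–111 → 111 bp
  112–115 → 4 bp
  116–136 → 21 bp
  137–145 → 9 bp
  146–158 → 13 bp
  159–275 → 117 bp
Sorted largest to smallest: 117, 111, 21, 13, 9, 4 bp.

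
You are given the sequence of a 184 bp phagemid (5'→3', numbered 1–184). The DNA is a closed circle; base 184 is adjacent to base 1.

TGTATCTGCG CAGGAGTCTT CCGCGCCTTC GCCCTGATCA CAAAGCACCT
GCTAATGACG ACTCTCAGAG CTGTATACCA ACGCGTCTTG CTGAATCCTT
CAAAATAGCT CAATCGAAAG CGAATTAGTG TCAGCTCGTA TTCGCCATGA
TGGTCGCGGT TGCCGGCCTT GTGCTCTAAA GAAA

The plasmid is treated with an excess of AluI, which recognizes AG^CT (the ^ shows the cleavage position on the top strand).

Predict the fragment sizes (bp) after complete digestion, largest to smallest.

AluI sites (AGCT) start at positions 69, 107, 133.
AluI cuts after base 2 of each site, so after positions 70, 108, 134.
Circular molecule, 3 cuts → 3 fragments:
  71–108 → 38 bp
  109–134 → 26 bp
  135–184 then 1–70 → 50 + 70 = 120 bp
Sorted largest to smallest: 120, 38, 26 bp.

120, 38, 26 bp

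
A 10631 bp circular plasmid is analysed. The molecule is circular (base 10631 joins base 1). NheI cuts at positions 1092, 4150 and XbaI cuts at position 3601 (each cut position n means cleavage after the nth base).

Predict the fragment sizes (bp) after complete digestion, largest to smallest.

7573, 2509, 549 bp

Combined cut positions (sorted): 1092, 3601, 4150.
Circular molecule, 3 cuts → 3 fragments:
  3601 − 1092 = 2509 bp
  4150 − 3601 = 549 bp
  wrap: 10631 − 4150 + 1092 = 7573 bp
Sorted largest to smallest: 7573, 2509, 549 bp.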